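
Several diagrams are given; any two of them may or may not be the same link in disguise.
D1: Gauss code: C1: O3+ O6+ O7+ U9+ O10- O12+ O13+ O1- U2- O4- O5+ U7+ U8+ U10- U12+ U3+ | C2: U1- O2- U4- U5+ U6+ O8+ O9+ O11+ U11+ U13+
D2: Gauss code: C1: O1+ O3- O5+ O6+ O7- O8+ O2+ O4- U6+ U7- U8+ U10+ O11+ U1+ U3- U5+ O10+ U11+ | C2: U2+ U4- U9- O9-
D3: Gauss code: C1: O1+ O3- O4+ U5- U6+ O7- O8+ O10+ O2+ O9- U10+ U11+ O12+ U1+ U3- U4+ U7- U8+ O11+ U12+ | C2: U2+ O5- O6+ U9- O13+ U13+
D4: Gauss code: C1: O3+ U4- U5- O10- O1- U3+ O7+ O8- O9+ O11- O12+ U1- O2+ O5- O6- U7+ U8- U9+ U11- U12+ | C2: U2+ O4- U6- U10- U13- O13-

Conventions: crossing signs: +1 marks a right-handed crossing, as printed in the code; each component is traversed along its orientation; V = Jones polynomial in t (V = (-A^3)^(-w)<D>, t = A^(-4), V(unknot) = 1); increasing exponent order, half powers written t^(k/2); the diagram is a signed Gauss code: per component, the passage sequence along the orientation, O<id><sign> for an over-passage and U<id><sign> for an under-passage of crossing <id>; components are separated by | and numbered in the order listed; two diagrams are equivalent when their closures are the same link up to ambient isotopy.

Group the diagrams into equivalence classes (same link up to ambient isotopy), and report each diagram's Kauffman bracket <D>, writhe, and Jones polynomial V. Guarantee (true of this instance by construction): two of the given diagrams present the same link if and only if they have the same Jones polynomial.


grouping into links: {D1} | {D2, D3} | {D4}
V(D1) = -t^(1/2) - t^(5/2)  (w +5, c 13, <D> = A^5 + A^13)
D2 (bracket -A^-9 + A^-1 + A^3 + A^7; 11 crossings at w = +3): V = -t^(1/2) - t^(3/2) - t^(5/2) + t^(9/2)
V(D3) = -t^(1/2) - t^(3/2) - t^(5/2) + t^(9/2)  (w +5, c 13, <D> = -A^-3 + A^5 + A^9 + A^13)
D4 (bracket A^-15 - A^-11 + 2A^-7 - 2A^-3 + 2A - A^5 + A^9; 13 crossings at w = -3): V = -t^(-9/2) + t^(-7/2) - 2t^(-5/2) + 2t^(-3/2) - 2t^(-1/2) + t^(1/2) - t^(3/2)
key observation: 3 classes among 4 diagrams; unequal V(t) rules out equality


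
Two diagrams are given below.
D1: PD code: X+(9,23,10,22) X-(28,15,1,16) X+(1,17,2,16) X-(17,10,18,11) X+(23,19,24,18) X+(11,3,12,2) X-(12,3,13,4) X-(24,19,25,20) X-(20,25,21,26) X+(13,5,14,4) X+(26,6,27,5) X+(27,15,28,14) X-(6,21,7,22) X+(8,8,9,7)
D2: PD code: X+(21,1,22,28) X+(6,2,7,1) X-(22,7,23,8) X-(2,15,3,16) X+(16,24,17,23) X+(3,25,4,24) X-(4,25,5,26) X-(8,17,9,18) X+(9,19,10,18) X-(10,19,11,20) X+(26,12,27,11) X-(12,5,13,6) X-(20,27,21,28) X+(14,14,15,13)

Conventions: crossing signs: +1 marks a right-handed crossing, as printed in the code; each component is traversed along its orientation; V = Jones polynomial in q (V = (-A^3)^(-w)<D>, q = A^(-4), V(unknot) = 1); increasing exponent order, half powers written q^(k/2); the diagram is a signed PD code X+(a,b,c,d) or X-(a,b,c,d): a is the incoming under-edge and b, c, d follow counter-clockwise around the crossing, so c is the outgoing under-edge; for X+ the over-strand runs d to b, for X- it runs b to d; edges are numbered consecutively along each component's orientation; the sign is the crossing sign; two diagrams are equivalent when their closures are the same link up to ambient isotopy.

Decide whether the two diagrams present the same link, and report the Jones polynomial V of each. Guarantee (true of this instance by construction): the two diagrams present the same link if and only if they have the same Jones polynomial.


equivalent: no
V(D1) = 1  (w +2, c 14, <D> = A^6)
V(D2) = q^-4 - 2q^-3 + 3q^-2 - 4q^-1 + 4 - 3q + 3q^2 - q^3  (w 0, c 14, <D> = -A^-12 + 3A^-8 - 3A^-4 + 4 - 4A^4 + 3A^8 - 2A^12 + A^16)
why: 2 classes among 2 diagrams; unequal V(q) rules out equality


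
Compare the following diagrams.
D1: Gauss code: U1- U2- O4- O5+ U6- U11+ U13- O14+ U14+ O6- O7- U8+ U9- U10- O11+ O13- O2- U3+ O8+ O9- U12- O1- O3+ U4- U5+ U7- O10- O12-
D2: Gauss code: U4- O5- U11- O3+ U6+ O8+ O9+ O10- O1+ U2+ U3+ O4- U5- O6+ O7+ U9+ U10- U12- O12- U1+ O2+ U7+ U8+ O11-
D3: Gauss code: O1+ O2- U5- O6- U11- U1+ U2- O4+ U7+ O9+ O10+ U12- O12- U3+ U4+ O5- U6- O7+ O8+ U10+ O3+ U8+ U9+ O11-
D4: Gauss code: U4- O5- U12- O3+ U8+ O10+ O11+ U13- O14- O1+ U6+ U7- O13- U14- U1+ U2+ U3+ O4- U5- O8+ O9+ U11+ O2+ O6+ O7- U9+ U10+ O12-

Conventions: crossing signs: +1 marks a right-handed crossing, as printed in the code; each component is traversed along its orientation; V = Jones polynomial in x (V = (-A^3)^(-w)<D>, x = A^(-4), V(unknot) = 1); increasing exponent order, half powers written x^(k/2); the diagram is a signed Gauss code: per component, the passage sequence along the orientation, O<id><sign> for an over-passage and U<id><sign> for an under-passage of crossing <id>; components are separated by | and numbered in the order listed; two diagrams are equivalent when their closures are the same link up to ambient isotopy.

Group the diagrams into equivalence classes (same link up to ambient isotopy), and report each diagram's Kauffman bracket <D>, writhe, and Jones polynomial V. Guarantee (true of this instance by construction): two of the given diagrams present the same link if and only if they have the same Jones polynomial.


equivalence classes: {D1} | {D2, D3, D4}
D1 (bracket A^-8 - A^-4 + 2 - A^4 + A^8 - A^12; 14 crossings at w = -4): V = -x^-6 + x^-5 - x^-4 + 2x^-3 - x^-2 + x^-1
D2 (bracket -A^-18 + 2A^-14 - 3A^-10 + 4A^-6 - 4A^-2 + 4A^2 - 2A^6 + 2A^10 - A^14; 12 crossings at w = +2): V = -x^-2 + 2x^-1 - 2 + 4x - 4x^2 + 4x^3 - 3x^4 + 2x^5 - x^6
D3 (bracket -A^-18 + 2A^-14 - 3A^-10 + 4A^-6 - 4A^-2 + 4A^2 - 2A^6 + 2A^10 - A^14; 12 crossings at w = +2): V = -x^-2 + 2x^-1 - 2 + 4x - 4x^2 + 4x^3 - 3x^4 + 2x^5 - x^6
D4 (bracket -A^-18 + 2A^-14 - 3A^-10 + 4A^-6 - 4A^-2 + 4A^2 - 2A^6 + 2A^10 - A^14; 14 crossings at w = +2): V = -x^-2 + 2x^-1 - 2 + 4x - 4x^2 + 4x^3 - 3x^4 + 2x^5 - x^6
observation: 2 values of V(x) split the 4 diagrams


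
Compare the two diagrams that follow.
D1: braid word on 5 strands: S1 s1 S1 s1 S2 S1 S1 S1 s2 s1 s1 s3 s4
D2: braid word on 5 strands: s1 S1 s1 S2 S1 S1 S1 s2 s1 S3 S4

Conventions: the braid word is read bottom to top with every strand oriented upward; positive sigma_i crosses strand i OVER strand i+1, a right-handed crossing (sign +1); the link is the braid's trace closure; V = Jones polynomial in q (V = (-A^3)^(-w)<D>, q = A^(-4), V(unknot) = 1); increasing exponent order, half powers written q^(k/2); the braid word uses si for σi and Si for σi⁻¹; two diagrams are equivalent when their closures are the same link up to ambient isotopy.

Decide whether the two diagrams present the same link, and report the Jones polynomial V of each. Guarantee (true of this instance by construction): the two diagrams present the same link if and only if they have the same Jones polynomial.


equivalent: yes
V(D1) = q^(-7/2) - q^(-5/2) + q^(-3/2) - 2q^(-1/2) - q^(3/2)  (w +1, c 13, <D> = A^-3 + 2A^5 - A^9 + A^13 - A^17)
V(D2) = q^(-7/2) - q^(-5/2) + q^(-3/2) - 2q^(-1/2) - q^(3/2)  (w -3, c 11, <D> = A^-15 + 2A^-7 - A^-3 + A - A^5)
why: D2 (11 crossings) and D1 (13) are Markov-related braid presentations


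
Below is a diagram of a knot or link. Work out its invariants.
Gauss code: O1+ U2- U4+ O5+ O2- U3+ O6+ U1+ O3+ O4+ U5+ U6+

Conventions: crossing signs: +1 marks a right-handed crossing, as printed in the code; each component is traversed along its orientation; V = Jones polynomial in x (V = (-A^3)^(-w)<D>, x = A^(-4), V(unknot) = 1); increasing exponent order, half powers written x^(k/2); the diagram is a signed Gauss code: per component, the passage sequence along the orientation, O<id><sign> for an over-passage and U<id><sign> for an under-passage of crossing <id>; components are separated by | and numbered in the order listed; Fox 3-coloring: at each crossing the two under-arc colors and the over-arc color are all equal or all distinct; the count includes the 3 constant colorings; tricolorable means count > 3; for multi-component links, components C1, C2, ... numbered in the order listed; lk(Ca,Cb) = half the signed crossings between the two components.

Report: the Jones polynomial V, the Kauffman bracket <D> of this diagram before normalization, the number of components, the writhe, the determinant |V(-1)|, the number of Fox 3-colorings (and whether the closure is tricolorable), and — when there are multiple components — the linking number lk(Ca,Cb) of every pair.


V(x) = x - x^2 + 2x^3 - x^4 + x^5 - x^6
bracket: -A^-12 + A^-8 - A^-4 + 2 - A^4 + A^8, w = +4
1 component, writhe +4, over 6 crossings
det 7, colorings 3 of 3^6 — not tricolorable
observation: V spans 5 powers of x: at least 5 crossings in any diagram


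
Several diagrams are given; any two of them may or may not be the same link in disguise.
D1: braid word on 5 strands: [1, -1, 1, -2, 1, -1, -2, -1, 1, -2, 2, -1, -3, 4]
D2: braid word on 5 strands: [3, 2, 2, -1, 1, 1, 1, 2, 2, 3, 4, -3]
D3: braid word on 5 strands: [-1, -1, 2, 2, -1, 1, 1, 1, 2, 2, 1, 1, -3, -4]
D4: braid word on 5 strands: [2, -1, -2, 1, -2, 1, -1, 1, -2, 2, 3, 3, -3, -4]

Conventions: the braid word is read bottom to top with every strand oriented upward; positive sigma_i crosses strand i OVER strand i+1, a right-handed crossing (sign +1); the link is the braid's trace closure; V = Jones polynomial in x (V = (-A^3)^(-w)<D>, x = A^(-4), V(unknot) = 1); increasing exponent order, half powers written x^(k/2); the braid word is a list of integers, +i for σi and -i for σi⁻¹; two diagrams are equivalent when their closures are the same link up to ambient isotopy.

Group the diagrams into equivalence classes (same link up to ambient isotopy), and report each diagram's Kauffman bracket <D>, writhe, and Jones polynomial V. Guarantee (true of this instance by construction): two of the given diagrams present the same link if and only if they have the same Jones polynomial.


equivalence classes: {D1} | {D2, D3} | {D4}
D1 (bracket A^-6 + A^-2 + A^2 + A^6; 14 crossings at w = -2): V = x^-3 + x^-2 + x^-1 + 1
V(D2) = x^2 + 2x^4 - x^5 + 2x^6 - x^7 + x^8  (w +8, c 12, <D> = A^-8 - A^-4 + 2 - A^4 + 2A^8 + A^16)
D3 (bracket A^-20 - A^-16 + 2A^-12 - A^-8 + 2A^-4 + A^4; 14 crossings at w = +4): V = x^2 + 2x^4 - x^5 + 2x^6 - x^7 + x^8
V(D4) = x^-2 + 2 + x^2  [14 crossings, <D> = A^-8 + 2 + A^8, w = 0]
key observation: V(x) takes 3 values over 4 diagrams, fixing the grouping


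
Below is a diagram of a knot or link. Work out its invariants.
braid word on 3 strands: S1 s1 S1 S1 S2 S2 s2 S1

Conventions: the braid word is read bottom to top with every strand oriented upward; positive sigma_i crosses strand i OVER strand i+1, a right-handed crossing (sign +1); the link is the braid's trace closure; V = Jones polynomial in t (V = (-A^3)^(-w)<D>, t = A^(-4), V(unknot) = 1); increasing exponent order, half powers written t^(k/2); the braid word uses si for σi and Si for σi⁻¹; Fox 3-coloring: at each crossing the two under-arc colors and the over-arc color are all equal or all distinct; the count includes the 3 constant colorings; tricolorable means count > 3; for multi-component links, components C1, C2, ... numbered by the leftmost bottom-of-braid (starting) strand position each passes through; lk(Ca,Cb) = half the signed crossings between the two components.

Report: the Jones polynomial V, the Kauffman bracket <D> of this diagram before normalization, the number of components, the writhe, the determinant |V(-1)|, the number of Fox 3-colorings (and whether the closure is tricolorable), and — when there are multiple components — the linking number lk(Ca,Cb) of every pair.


V = -t^-4 + t^-3 + t^-1
<D> = A^-8 + 1 - A^4 (w = -4)
1 component over 8 crossings, w = -4
9 Fox colorings among 3^8, |V(-1)| = 3: tricolorable
why: w = -4 shifts under R1 moves; the (-A^3)^(4) factor cancels that in V


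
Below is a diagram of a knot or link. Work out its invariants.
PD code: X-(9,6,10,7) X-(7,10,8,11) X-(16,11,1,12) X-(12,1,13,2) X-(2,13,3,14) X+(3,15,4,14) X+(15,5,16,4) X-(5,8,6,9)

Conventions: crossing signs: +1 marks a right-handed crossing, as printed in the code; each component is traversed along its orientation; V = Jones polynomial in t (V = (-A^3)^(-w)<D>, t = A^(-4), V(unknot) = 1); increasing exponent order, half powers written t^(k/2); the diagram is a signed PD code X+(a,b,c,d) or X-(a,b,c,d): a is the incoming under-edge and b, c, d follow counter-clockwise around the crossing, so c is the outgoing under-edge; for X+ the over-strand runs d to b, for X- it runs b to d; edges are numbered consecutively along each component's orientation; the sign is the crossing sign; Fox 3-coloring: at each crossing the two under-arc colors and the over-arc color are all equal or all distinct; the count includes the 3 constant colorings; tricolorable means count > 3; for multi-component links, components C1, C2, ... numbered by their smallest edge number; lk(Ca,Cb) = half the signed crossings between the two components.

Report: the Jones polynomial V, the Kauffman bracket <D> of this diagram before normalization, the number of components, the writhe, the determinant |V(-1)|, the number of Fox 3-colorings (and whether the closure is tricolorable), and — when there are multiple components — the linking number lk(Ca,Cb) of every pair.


V(t) = -t^-4 + t^-3 + t^-1
bracket: A^-8 + 1 - A^4, w = -4
1 component, writhe -4, over 8 crossings
det 3, colorings 9 of 3^8 — tricolorable
observation: w = -4 (over 8 crossings) is diagram-only; (-A^3)^(4) removes it from V


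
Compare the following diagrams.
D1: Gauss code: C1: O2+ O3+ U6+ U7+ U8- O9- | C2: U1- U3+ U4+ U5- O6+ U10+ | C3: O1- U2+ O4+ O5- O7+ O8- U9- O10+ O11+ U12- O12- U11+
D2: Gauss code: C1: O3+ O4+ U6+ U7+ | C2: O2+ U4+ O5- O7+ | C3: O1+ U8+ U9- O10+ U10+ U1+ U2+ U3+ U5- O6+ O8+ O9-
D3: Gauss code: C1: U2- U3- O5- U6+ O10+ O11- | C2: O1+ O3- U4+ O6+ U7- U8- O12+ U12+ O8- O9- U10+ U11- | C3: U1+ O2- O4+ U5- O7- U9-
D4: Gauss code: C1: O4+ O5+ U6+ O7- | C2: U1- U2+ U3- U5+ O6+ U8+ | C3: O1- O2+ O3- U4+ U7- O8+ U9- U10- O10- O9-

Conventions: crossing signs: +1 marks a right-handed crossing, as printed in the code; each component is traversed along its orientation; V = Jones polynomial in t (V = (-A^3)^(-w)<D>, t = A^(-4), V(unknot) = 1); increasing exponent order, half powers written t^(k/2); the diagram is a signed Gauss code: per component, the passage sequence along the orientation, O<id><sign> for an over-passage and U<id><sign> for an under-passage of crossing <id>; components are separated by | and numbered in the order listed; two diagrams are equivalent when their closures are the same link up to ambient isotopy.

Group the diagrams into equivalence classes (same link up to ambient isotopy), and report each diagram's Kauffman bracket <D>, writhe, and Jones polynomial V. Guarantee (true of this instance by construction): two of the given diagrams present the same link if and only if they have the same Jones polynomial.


equivalence classes: {D1, D4} | {D2} | {D3}
D1 (bracket A^-6 + A^-2 + A^2 + A^6; 12 crossings at w = +2): V = 1 + t + t^2 + t^3
V(D2) = t + 2t^3 + t^5  [10 crossings, <D> = A^-2 + 2A^6 + A^14, w = +6]
V(D3) = t^-3 + t^-2 + t^-1 + 1  (w -2, c 12, <D> = A^-6 + A^-2 + A^2 + A^6)
V(D4) = 1 + t + t^2 + t^3  [10 crossings, <D> = A^-12 + A^-8 + A^-4 + 1, w = 0]
key observation: 3 values of V(t) split the 4 diagrams


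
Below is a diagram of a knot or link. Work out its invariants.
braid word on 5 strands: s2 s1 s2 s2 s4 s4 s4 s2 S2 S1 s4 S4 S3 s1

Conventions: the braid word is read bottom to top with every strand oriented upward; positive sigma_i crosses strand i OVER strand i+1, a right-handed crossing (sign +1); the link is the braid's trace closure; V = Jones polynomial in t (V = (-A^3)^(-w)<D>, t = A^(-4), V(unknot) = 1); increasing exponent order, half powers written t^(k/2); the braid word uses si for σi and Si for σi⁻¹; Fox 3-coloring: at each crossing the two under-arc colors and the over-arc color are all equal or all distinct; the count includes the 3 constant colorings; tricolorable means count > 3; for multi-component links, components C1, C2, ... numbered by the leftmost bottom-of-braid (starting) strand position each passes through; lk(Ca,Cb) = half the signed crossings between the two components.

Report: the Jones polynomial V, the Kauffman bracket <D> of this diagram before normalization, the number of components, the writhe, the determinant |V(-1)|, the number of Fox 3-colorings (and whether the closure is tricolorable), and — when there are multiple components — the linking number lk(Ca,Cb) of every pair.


V(t) = t^2 + 2t^4 - 2t^5 + t^6 - 2t^7 + t^8
bracket: A^-14 - 2A^-10 + A^-6 - 2A^-2 + 2A^2 + A^10, w = +6
1 component, writhe +6, over 14 crossings
det 9, colorings 27 of 3^14 — tricolorable
observation: V spans 6 powers of t: at least 6 crossings in any diagram


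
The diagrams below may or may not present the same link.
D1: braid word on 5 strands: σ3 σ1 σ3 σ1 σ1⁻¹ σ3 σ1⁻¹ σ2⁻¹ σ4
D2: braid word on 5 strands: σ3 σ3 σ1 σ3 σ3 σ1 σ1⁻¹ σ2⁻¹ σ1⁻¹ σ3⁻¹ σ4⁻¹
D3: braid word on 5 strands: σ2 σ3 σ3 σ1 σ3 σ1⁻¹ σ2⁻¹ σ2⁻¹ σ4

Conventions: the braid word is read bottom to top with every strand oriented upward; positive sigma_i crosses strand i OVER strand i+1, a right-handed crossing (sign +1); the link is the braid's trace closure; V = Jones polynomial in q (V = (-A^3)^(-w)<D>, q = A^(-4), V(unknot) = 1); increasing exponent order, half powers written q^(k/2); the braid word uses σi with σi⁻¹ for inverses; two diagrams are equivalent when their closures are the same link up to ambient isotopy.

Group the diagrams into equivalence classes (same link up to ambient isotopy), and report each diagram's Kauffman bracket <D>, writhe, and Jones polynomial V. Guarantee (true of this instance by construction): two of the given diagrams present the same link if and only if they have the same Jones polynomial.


classes: {D1, D2, D3}
V(D1) = -q^(1/2) - q^(3/2) - q^(5/2) + q^(9/2)  [9 crossings, <D> = -A^-9 + A^-1 + A^3 + A^7, w = +3]
D2 (bracket -A^-15 + A^-7 + A^-3 + A; 11 crossings at w = +1): V = -q^(1/2) - q^(3/2) - q^(5/2) + q^(9/2)
D3 (bracket -A^-9 + A^-1 + A^3 + A^7; 9 crossings at w = +3): V = -q^(1/2) - q^(3/2) - q^(5/2) + q^(9/2)
note: one V(q) for all 3 diagrams — one class (guaranteed)


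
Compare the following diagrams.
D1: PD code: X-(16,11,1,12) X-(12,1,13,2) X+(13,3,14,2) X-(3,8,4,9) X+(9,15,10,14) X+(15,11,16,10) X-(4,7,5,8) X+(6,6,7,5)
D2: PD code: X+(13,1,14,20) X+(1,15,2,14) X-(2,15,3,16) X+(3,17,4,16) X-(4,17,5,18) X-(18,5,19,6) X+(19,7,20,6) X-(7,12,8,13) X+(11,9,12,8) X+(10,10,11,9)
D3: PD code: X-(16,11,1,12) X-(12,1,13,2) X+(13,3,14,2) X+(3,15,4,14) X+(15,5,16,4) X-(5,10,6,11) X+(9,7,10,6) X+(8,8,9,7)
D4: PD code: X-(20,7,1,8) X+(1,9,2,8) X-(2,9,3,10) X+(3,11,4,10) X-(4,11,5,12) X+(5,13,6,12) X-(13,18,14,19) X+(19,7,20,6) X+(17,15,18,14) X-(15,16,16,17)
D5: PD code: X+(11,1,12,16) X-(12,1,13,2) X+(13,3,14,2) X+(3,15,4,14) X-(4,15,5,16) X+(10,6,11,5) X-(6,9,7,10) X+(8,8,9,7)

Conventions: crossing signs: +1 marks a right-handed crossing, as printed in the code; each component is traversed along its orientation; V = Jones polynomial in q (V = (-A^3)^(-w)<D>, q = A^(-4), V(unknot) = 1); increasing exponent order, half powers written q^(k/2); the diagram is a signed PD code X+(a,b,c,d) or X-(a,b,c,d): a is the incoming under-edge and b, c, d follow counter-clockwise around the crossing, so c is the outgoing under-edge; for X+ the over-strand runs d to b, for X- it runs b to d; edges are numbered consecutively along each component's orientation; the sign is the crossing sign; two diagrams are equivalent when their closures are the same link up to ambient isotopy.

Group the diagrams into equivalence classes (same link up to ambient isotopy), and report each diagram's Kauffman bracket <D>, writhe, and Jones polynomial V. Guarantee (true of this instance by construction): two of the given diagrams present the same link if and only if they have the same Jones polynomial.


classes: {D1, D2, D3, D4, D5}
V(D1) = 1  [8 crossings, <D> = 1, w = 0]
V(D2) = 1  (w +2, c 10, <D> = A^6)
V(D3) = 1  [8 crossings, <D> = A^6, w = +2]
D4 (bracket 1; 10 crossings at w = 0): V = 1
D5 (bracket A^6; 8 crossings at w = +2): V = 1
note: all 5 diagrams share one V(q), hence one class


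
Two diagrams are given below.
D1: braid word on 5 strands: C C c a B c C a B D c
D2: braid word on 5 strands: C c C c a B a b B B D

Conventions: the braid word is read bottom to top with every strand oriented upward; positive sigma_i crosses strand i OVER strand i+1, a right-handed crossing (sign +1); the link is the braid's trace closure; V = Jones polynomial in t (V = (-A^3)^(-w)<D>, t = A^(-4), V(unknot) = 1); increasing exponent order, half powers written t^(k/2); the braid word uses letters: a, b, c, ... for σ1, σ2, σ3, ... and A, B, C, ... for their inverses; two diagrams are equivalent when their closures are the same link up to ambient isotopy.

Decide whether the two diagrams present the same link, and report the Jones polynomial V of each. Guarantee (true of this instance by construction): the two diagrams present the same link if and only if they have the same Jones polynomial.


equivalent: yes
D1 (bracket A^-13 + A^7; 11 crossings at w = -1): V = -t^(-5/2) - t^(5/2)
V(D2) = -t^(-5/2) - t^(5/2)  [11 crossings, <D> = A^-13 + A^7, w = -1]
observation: all 2 diagrams share one V(t), hence one class


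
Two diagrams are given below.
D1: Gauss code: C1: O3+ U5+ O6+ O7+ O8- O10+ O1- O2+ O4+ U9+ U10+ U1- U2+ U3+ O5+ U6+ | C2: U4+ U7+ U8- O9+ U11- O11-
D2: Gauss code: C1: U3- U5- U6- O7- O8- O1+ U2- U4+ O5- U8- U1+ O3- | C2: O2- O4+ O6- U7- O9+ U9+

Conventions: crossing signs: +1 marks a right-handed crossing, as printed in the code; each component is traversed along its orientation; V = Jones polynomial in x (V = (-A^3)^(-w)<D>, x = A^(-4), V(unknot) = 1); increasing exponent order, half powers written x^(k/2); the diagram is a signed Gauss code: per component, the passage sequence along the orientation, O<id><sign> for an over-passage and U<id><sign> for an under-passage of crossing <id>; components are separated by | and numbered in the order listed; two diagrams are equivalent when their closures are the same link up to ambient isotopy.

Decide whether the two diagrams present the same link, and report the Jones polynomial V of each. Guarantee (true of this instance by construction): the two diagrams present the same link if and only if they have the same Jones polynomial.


same link: no
V(D1) = -x^(3/2) - 2x^(7/2) + x^(9/2) - x^(11/2) + x^(13/2)  [11 crossings, <D> = -A^-11 + A^-7 - A^-3 + 2A + A^9, w = +5]
V(D2) = -x^(-5/2) - x^(-1/2)  [9 crossings, <D> = A^-7 + A, w = -3]
insight: V(x) takes 2 values over 2 diagrams, fixing the grouping


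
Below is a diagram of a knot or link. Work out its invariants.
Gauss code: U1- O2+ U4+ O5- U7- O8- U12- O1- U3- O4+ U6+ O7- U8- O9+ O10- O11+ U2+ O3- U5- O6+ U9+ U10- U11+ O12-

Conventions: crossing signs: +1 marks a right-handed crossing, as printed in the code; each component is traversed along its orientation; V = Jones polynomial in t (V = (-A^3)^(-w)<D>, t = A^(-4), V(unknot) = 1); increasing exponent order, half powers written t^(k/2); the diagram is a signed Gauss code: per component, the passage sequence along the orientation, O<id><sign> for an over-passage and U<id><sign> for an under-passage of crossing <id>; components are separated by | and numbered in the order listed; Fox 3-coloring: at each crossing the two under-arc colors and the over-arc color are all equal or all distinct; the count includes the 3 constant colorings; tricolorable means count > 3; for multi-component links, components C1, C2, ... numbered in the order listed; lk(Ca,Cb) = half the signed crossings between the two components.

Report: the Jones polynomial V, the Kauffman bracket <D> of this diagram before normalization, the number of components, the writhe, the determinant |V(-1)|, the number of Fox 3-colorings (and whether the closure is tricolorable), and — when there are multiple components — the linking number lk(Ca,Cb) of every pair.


V = t^-7 - 4t^-6 + 8t^-5 - 12t^-4 + 15t^-3 - 16t^-2 + 15t^-1 - 11 + 8t - 4t^2 + t^3
<D> = A^-18 - 4A^-14 + 8A^-10 - 11A^-6 + 15A^-2 - 16A^2 + 15A^6 - 12A^10 + 8A^14 - 4A^18 + A^22 (w = -2)
1 component over 12 crossings, w = -2
3 Fox colorings among 3^12, |V(-1)| = 95: not tricolorable
why: V spans 10 powers of t: at least 10 crossings in any diagram


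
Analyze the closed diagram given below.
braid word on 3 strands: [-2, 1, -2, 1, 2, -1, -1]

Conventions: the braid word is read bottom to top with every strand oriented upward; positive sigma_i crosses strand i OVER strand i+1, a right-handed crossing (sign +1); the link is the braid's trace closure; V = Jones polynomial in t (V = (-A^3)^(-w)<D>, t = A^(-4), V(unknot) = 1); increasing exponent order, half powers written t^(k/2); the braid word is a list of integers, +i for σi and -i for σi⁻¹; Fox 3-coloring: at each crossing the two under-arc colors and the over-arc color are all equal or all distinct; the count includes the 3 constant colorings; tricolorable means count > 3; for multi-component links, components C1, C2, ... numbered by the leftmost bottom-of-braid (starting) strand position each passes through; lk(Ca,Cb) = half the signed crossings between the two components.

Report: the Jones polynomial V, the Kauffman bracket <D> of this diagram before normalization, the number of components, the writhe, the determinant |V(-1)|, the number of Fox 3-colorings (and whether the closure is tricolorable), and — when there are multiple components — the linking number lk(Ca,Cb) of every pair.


V(t) = t^(-7/2) - t^(-5/2) + t^(-3/2) - 2t^(-1/2) - t^(3/2)
bracket: A^-9 + 2A^-1 - A^3 + A^7 - A^11, w = -1
2 components, writhe -1, over 7 crossings
lk(C1,C2) = +1
det 6, colorings 9 of 3^7 — tricolorable
observation: det 6 = |V(-1)|; divisible by 3, so tricolorable


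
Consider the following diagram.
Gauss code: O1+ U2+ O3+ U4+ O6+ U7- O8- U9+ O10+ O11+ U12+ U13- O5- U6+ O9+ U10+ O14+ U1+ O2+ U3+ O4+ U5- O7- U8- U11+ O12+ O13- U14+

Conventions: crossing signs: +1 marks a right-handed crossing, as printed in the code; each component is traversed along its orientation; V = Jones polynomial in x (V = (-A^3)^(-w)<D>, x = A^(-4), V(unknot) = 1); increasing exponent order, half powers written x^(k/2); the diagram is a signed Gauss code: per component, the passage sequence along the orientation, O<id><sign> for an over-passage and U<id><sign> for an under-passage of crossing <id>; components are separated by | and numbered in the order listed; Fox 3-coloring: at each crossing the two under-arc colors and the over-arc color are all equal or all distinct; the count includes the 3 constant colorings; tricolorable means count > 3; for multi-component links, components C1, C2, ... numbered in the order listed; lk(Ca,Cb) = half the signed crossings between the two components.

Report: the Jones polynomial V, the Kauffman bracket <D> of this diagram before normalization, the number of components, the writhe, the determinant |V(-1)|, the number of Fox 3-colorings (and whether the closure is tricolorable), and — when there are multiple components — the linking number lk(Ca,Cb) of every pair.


V(x) = 2x^2 - 2x^3 + 4x^4 - 5x^5 + 5x^6 - 5x^7 + 3x^8 - 2x^9 + x^10
bracket: A^-22 - 2A^-18 + 3A^-14 - 5A^-10 + 5A^-6 - 5A^-2 + 4A^2 - 2A^6 + 2A^10, w = +6
1 component, writhe +6, over 14 crossings
det 29, colorings 3 of 3^14 — not tricolorable
observation: w = +6 (over 14 crossings) is diagram-only; (-A^3)^(-6) removes it from V


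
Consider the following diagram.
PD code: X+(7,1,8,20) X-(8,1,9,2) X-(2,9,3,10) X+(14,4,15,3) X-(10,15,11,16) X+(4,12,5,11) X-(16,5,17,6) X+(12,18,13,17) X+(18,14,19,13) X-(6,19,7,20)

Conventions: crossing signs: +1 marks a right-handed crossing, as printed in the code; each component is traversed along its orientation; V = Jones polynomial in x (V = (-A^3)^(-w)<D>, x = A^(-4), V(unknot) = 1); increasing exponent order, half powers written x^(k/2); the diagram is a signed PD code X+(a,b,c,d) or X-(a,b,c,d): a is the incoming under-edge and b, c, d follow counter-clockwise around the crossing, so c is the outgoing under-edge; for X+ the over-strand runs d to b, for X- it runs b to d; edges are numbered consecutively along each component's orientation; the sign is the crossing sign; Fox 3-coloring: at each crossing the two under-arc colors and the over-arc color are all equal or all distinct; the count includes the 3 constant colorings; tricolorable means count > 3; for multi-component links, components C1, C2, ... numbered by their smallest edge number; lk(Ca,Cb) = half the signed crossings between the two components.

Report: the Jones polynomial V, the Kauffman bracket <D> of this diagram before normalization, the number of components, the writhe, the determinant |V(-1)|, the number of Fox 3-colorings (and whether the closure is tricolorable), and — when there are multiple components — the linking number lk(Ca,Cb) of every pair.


Jones polynomial: V(x) = x^-4 - 3x^-3 + 5x^-2 - 6x^-1 + 7 - 6x + 5x^2 - 3x^3 + x^4
<D> = A^-16 - 3A^-12 + 5A^-8 - 6A^-4 + 7 - 6A^4 + 5A^8 - 3A^12 + A^16; writhe 0
components 1, writhe 0 (10 crossings)
3-colorings: 3 of 3^10, det 37 — not tricolorable
note: the span of V is 8, forcing >= 8 crossings in any diagram


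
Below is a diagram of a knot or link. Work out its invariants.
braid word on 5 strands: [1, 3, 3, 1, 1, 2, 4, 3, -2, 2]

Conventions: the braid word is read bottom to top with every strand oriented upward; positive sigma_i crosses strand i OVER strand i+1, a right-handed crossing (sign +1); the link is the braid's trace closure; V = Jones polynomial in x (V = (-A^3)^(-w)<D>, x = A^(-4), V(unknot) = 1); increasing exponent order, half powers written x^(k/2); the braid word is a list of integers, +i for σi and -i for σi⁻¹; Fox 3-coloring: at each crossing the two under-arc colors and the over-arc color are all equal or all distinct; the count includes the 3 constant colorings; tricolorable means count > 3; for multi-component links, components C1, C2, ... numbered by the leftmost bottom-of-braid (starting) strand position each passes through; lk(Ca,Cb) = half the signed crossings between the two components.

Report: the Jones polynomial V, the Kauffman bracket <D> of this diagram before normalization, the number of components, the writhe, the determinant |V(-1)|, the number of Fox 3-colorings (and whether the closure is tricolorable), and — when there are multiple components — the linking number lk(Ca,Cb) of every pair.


V = x^2 + 2x^4 - 2x^5 + x^6 - 2x^7 + x^8
<D> = A^-8 - 2A^-4 + 1 - 2A^4 + 2A^8 + A^16 (w = +8)
1 component over 10 crossings, w = +8
27 Fox colorings among 3^10, |V(-1)| = 9: tricolorable
why: det 9 = |V(-1)|; divisible by 3, so tricolorable


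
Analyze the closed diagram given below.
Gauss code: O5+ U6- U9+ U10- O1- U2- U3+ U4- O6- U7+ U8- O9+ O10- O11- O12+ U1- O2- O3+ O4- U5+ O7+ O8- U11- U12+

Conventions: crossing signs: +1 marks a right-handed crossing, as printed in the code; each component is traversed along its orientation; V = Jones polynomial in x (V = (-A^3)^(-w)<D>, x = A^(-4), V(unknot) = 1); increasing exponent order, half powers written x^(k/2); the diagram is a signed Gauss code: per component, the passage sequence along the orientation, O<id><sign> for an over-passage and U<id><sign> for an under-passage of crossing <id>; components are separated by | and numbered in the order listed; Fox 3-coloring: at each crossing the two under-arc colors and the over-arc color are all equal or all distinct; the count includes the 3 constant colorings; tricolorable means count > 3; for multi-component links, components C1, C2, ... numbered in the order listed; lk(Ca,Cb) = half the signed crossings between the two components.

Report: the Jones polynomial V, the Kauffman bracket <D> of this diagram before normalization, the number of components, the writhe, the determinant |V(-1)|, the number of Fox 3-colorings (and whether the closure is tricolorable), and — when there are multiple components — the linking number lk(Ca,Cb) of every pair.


V(x) = -x^-4 + x^-3 + x^-1
bracket: A^-2 + A^6 - A^10, w = -2
1 component, writhe -2, over 12 crossings
det 3, colorings 9 of 3^12 — tricolorable
observation: the span of V is 3, forcing >= 3 crossings in any diagram


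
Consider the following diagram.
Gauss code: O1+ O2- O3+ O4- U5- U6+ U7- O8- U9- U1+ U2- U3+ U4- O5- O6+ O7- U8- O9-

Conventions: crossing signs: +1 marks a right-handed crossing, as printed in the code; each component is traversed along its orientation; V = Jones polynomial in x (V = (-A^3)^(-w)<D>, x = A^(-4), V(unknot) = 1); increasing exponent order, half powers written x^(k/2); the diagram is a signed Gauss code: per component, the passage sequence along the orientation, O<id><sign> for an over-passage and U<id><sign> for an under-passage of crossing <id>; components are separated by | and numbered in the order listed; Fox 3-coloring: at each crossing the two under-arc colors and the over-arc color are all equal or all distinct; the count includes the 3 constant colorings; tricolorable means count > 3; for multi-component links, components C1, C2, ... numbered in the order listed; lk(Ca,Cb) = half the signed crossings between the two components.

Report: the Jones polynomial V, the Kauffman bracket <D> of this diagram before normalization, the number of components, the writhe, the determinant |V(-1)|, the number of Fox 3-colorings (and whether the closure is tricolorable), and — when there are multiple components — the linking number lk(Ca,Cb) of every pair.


V = -x^-4 + x^-3 + x^-1
<D> = -A^-5 - A^3 + A^7 (w = -3)
1 component over 9 crossings, w = -3
9 Fox colorings among 3^9, |V(-1)| = 3: tricolorable
why: |V(-1)| = 3: so tricolorable, since 3 divides 3


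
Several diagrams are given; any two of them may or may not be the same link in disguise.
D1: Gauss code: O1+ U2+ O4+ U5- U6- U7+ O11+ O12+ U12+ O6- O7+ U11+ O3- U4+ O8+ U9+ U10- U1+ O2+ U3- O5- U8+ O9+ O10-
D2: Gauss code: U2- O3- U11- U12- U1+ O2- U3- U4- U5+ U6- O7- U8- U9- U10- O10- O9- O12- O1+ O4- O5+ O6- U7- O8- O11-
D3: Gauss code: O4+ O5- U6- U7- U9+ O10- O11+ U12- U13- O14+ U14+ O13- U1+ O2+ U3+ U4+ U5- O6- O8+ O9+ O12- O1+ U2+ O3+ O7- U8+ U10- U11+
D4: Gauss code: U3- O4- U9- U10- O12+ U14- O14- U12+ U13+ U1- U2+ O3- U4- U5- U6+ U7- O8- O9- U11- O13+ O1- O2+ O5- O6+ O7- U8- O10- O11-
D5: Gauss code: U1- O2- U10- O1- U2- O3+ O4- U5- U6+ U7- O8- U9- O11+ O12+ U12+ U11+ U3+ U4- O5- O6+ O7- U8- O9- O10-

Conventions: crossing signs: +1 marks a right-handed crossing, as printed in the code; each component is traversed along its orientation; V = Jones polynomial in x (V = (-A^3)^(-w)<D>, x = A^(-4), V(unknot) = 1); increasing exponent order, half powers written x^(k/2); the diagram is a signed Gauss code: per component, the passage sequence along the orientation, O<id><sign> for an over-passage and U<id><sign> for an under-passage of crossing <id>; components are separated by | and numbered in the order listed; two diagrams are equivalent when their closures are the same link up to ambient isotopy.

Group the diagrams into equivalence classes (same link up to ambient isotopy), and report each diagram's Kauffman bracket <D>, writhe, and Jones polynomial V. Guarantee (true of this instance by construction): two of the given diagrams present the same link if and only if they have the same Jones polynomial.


classes: {D1} | {D2, D4, D5} | {D3}
V(D1) = x^-1 - 1 + 2x - 2x^2 + 2x^3 - 2x^4 + x^5  [12 crossings, <D> = A^-8 - 2A^-4 + 2 - 2A^4 + 2A^8 - A^12 + A^16, w = +4]
V(D2) = x^-8 - 2x^-7 + x^-6 - 2x^-5 + 2x^-4 + x^-2  [12 crossings, <D> = A^-16 + 2A^-8 - 2A^-4 + 1 - 2A^4 + A^8, w = -8]
V(D3) = x + x^3 - x^4  [14 crossings, <D> = -A^-10 + A^-6 + A^2, w = +2]
D4 (bracket A^-10 + 2A^-2 - 2A^2 + A^6 - 2A^10 + A^14; 14 crossings at w = -6): V = x^-8 - 2x^-7 + x^-6 - 2x^-5 + 2x^-4 + x^-2
V(D5) = x^-8 - 2x^-7 + x^-6 - 2x^-5 + 2x^-4 + x^-2  (w -4, c 12, <D> = A^-4 + 2A^4 - 2A^8 + A^12 - 2A^16 + A^20)
note: 3 values of V(x) split the 5 diagrams


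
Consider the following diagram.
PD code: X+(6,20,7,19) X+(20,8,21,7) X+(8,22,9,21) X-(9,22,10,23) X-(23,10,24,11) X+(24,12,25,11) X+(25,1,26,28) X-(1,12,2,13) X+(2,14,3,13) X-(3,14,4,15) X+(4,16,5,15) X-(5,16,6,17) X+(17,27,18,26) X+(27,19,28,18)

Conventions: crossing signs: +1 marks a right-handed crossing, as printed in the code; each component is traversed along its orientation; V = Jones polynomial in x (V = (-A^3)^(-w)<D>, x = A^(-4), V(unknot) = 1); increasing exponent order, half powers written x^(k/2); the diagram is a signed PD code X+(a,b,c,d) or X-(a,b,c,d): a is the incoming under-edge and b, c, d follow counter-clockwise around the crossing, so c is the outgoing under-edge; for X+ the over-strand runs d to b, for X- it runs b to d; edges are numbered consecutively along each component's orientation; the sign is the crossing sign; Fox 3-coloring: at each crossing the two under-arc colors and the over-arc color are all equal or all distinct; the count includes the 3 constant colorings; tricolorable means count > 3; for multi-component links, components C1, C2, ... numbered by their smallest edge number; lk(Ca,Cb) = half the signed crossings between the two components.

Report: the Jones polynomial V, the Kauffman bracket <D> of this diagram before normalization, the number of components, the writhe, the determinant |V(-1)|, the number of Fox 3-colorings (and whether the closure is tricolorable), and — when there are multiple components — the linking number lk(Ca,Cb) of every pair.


Jones polynomial: V(x) = x - x^2 + 2x^3 - x^4 + x^5 - x^6
<D> = -A^-12 + A^-8 - A^-4 + 2 - A^4 + A^8; writhe +4
components 1, writhe +4 (14 crossings)
3-colorings: 3 of 3^14, det 7 — not tricolorable
note: det 7 = |V(-1)|; not divisible by 3, so not tricolorable


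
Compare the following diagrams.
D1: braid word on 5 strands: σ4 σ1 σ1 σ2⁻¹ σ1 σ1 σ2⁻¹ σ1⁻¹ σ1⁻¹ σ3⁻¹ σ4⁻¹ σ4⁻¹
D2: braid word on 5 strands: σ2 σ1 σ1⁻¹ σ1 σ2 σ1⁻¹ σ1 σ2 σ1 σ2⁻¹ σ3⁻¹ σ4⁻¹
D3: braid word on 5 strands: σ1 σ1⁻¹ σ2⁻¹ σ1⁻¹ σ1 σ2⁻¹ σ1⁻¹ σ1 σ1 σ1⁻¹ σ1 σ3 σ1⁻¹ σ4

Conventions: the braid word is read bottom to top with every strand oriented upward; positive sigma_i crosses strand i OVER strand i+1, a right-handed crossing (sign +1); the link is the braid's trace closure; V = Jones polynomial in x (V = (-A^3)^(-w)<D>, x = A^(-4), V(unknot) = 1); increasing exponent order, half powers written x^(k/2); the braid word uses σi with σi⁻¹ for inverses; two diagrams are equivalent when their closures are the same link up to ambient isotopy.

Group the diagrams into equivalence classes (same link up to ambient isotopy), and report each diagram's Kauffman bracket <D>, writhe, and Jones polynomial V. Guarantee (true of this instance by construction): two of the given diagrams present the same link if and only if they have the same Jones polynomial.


equivalence classes: {D1} | {D2} | {D3}
D1 (bracket A^-14 + 2A^-6 + A^2; 12 crossings at w = -2): V = x^-2 + 2 + x^2
D2 (bracket A^-14 + 2A^-6 + A^2; 12 crossings at w = +2): V = x + 2x^3 + x^5
D3 (bracket 1 + A^4 + A^8 + A^12; 14 crossings at w = 0): V = x^-3 + x^-2 + x^-1 + 1
key observation: V(x) takes 3 values over 3 diagrams, fixing the grouping


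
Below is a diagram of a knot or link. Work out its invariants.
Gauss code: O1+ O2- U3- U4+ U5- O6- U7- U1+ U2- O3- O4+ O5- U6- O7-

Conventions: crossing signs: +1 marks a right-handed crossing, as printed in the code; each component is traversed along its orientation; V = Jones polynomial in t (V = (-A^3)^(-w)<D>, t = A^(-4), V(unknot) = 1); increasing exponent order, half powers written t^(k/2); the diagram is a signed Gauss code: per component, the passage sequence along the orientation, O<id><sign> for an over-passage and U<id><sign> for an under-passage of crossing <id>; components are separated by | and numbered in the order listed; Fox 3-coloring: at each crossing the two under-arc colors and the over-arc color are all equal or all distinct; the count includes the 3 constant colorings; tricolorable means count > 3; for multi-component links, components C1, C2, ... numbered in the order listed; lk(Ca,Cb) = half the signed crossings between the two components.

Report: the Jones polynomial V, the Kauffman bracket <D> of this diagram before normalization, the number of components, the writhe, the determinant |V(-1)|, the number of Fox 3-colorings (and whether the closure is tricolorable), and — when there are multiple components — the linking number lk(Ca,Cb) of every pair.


Jones polynomial: V(t) = -t^-4 + t^-3 + t^-1
<D> = -A^-5 - A^3 + A^7; writhe -3
components 1, writhe -3 (7 crossings)
3-colorings: 9 of 3^7, det 3 — tricolorable
note: det 3 = |V(-1)|; divisible by 3, so tricolorable
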